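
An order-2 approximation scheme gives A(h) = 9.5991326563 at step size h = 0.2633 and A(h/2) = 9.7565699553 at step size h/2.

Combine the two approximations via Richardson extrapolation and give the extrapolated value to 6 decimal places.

9.809049

Method order is 2; weight 2^2 = 4.
Numerator 4 × A(h/2) − A(h) = 4 × 9.7565699553 − 9.5991326563 = 29.4271471649
29.4271471649 ÷ 3 = 9.8090490550
Shift from A(h/2): +0.0524790997.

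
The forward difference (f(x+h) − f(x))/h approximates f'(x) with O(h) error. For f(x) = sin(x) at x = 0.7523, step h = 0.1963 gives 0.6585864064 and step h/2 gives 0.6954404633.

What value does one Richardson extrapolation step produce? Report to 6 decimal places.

r = 1, so 2^r = 2.
Top: 2(0.6954404633) − (0.6585864064) = 0.7322945202
Divide by 2^1 − 1 = 1.
R = 0.7322945202/1 = 0.7322945202

0.732295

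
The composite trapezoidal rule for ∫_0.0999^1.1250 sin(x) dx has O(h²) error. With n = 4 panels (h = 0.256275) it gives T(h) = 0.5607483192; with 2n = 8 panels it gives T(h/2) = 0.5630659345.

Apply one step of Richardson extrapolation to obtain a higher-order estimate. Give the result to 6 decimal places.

0.563838

The method has order 2: 2^2 = 4.
4*0.5630659345 = 2.2522637380; 2.2522637380 − 0.5607483192 = 1.6915154188
Denominator 4 − 1 = 3.
R = 1.6915154188/3 = 0.5638384729
Gap between inputs: 2.318e-03; correction applied: +0.0007725384.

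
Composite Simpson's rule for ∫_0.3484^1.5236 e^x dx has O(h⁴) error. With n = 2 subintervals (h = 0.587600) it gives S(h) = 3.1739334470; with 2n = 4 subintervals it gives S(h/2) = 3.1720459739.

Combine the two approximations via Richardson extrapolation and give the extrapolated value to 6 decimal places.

3.171920

Leading term ∝ h^4; use weight 16 = 2^4.
16×3.1720459739 = 50.7527355824; 50.7527355824 − 3.1739334470 = 47.5788021354
R = 47.5788021354/15 = 3.1719201424
Correction |R − A(h/2)| = 1.258e-04; gap |A(h/2) − A(h)| = 1.887e-03.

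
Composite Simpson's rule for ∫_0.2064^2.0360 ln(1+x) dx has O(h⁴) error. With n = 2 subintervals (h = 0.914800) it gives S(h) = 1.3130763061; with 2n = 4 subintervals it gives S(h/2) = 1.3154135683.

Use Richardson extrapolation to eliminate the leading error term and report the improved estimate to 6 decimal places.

r = 4: numerator weight 16, denominator 15.
2^4*A(h/2) = 21.0466170928; minus A(h) gives 19.7335407867.
Divide by 2^4 − 1 = 15.
R = 19.7335407867/15 = 1.3155693858

1.315569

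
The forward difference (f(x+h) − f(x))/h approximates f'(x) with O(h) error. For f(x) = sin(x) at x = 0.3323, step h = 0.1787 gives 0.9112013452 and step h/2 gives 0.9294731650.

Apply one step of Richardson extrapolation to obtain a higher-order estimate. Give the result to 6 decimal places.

Order 1 gives 2^r = 2 and 2^r − 1 = 1.
2·0.9294731650 − 0.9112013452 = 0.9477449848
0.9477449848 ÷ 1 = 0.9477449848

0.947745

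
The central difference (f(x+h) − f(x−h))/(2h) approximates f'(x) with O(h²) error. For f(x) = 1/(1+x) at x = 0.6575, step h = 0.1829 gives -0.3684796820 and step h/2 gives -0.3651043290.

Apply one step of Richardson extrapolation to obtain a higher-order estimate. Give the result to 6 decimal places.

-0.363979

Error is O(h^2); halving h shrinks it by 2^2 = 4.
Top: 4(-0.3651043290) − (-0.3684796820) = -1.0919376340
Denominator 4 − 1 = 3.
(-1.0919376340) ÷ 3 = -0.3639792113
Gap between inputs: 3.375e-03; correction applied: +0.0011251177.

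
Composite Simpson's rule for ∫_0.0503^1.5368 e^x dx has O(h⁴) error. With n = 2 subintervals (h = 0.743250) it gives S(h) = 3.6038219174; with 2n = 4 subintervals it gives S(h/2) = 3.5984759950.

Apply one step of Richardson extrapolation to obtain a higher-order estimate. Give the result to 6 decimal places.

r = 4, so 2^r = 16.
Top: 16(3.5984759950) − (3.6038219174) = 53.9717940026
Extrapolated: 53.9717940026 / 15 = 3.5981196002
Correction |R − A(h/2)| = 3.564e-04; gap |A(h/2) − A(h)| = 5.346e-03.

3.598120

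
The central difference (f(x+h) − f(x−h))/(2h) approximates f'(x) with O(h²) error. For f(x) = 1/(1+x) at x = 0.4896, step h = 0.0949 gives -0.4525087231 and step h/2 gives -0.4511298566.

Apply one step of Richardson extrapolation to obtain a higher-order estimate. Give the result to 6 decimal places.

-0.450670

Order 2 gives 2^r = 4 and 2^r − 1 = 3.
2^2·A(h/2) = -1.8045194264; minus A(h) gives -1.3520107033.
Divide by 2^2 − 1 = 3.
(-1.3520107033) ÷ 3 = -0.4506702344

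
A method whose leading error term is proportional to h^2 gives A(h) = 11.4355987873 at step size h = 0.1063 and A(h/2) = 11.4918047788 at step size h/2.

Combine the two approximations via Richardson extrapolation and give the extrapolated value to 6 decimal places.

11.510540

Order 2 gives 2^r = 4 and 2^r − 1 = 3.
A(h/2) − A(h) = 11.4918047788 − 11.4355987873 = 0.0562059915
Correction (A(h/2) − A(h))/(4 − 1) = 0.0562059915/3 = 0.0187353305
R = 11.4918047788 + 0.0187353305 = 11.5105401093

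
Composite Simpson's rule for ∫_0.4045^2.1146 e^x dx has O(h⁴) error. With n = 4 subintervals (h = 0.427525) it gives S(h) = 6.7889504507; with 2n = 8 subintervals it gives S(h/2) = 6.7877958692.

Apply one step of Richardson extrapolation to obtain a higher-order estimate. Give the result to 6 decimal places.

6.787719

r = 4: numerator weight 16, denominator 15.
16×6.7877958692 = 108.6047339072; 108.6047339072 − 6.7889504507 = 101.8157834565
101.8157834565 ÷ 15 = 6.7877188971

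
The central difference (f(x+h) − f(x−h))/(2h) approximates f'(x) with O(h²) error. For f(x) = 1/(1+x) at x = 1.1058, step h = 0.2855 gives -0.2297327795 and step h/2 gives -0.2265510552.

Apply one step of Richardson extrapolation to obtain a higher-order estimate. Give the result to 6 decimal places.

-0.225490

Leading term ∝ h^2; use weight 4 = 2^2.
4 × (-0.2265510552) = -0.9062042208; (-0.9062042208) − (-0.2297327795) = -0.6764714413
Divide by 2^2 − 1 = 3.
Extrapolated: (-0.6764714413) / 3 = -0.2254904804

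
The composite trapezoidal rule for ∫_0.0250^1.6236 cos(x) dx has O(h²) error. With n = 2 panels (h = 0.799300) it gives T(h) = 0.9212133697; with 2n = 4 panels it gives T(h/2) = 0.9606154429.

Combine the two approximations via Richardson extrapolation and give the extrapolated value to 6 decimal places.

0.973749

r = 2: numerator weight 4, denominator 3.
Numerator 4×A(h/2) − A(h) = 4×0.9606154429 − 0.9212133697 = 2.9212484019
R = 2.9212484019/3 = 0.9737494673
Shift from A(h/2): +0.0131340244.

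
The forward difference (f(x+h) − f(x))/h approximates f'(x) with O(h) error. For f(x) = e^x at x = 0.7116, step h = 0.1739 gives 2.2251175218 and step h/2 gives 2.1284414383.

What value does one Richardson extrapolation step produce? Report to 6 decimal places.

2.031765

The method has order 1: 2^1 = 2.
2 × 2.1284414383 = 4.2568828766; 4.2568828766 − 2.2251175218 = 2.0317653548
Extrapolated: 2.0317653548 / 1 = 2.0317653548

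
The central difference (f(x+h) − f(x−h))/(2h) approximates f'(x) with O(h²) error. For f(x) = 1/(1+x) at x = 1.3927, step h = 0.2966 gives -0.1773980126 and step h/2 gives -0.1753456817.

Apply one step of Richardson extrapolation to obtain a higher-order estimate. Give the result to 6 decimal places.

Order 2 gives 2^r = 4 and 2^r − 1 = 3.
A(h/2) − A(h) = -0.1753456817 − (-0.1773980126) = 0.0020523309
Divide by 2^2 − 1 = 3: 0.0020523309/3 = 0.0006841103
R = A(h/2) + (A(h/2) − A(h))/3 = -0.1753456817 + 0.0006841103 = -0.1746615714
Shift from A(h/2): +0.0006841103.

-0.174662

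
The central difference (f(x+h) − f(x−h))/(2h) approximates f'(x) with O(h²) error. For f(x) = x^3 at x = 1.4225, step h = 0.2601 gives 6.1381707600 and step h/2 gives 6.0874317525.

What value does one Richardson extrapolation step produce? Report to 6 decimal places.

With r = 2 the leading error scales as h^2, so the weight is 2^2 = 4.
Difference of the inputs: 6.0874317525 − 6.1381707600 = -0.0507390075
Divide by 2^2 − 1 = 3: (-0.0507390075)/3 = -0.0169130025
R = 6.0874317525 − 0.0169130025 = 6.0705187500
Correction |R − A(h/2)| = 1.691e-02; gap |A(h/2) − A(h)| = 5.074e-02.

6.070519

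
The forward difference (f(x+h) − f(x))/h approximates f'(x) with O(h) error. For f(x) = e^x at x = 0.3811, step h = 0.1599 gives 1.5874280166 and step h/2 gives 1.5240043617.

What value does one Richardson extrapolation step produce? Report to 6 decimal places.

1.460581

Method order is 1; weight 2^1 = 2.
2*1.5240043617 = 3.0480087234; subtract 1.5874280166 → 1.4605807068
R = 1.4605807068/1 = 1.4605807068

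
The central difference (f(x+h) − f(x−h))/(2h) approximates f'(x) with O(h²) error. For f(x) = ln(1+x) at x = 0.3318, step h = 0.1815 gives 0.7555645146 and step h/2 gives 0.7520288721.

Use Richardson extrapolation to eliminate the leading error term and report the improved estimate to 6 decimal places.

Order 2 gives 2^r = 4 and 2^r − 1 = 3.
4·0.7520288721 = 3.0081154884; 3.0081154884 − 0.7555645146 = 2.2525509738
Extrapolated: 2.2525509738 / 3 = 0.7508503246
Gap between inputs: 3.536e-03; correction applied: −0.0011785475.

0.750850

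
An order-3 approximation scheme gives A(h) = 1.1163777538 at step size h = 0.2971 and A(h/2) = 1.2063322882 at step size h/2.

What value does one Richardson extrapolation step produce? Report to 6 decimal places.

The method has order 3: 2^3 = 8.
Weighted: 9.6506583056 − 1.1163777538 = 8.5342805518
8.5342805518 ÷ 7 = 1.2191829360

1.219183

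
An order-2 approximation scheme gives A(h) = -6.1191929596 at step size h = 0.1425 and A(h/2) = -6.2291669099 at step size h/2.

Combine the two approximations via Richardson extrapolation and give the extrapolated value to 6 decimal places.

-6.265825

The method has order 2: 2^2 = 4.
4·(-6.2291669099) = -24.9166676396; (-24.9166676396) − (-6.1191929596) = -18.7974746800
Extrapolated: (-18.7974746800) / 3 = -6.2658248933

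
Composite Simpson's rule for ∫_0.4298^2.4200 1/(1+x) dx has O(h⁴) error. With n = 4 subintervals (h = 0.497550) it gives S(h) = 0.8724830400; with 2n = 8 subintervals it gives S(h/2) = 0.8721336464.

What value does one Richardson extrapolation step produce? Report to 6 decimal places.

0.872110

Order 4 gives 2^r = 16 and 2^r − 1 = 15.
16×0.8721336464 = 13.9541383424; 13.9541383424 − 0.8724830400 = 13.0816553024
13.0816553024 ÷ 15 = 0.8721103535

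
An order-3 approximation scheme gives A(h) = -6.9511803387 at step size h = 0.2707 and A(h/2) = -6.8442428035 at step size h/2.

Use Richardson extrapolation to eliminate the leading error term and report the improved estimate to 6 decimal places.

Error is O(h^3); halving h shrinks it by 2^3 = 8.
2^3×A(h/2) = -54.7539424280; minus A(h) gives -47.8027620893.
Denominator 8 − 1 = 7.
(-47.8027620893) ÷ 7 = -6.8289660128
Correction |R − A(h/2)| = 1.528e-02; gap |A(h/2) − A(h)| = 1.069e-01.

-6.828966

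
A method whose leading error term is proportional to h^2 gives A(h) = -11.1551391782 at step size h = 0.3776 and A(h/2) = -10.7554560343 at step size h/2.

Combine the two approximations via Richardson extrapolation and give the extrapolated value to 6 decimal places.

Error is O(h^2); halving h shrinks it by 2^2 = 4.
Weighted: (-43.0218241372) − (-11.1551391782) = -31.8666849590
R = (-31.8666849590)/3 = -10.6222283197

-10.622228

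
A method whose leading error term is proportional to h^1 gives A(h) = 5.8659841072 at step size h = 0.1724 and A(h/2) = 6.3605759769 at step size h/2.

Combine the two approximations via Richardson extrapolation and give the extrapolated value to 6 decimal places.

Order 1 gives 2^r = 2 and 2^r − 1 = 1.
Top: 2(6.3605759769) − (5.8659841072) = 6.8551678466
Extrapolated: 6.8551678466 / 1 = 6.8551678466

6.855168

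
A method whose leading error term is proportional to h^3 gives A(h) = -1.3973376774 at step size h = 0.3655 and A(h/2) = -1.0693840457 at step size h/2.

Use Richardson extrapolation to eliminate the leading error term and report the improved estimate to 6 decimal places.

-1.022534

r = 3, so 2^r = 8.
Weighted: (-8.5550723656) − (-1.3973376774) = -7.1577346882
Denominator 8 − 1 = 7.
(-7.1577346882) ÷ 7 = -1.0225335269
Correction |R − A(h/2)| = 4.685e-02; gap |A(h/2) − A(h)| = 3.280e-01.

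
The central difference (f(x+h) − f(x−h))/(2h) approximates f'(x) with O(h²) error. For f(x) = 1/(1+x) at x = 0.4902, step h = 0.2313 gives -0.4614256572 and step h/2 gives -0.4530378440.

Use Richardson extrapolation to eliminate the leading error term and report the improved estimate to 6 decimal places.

The method has order 2: 2^2 = 4.
Top: 4(-0.4530378440) − (-0.4614256572) = -1.3507257188
R = (-1.3507257188)/3 = -0.4502419063
Gap between inputs: 8.388e-03; correction applied: +0.0027959377.

-0.450242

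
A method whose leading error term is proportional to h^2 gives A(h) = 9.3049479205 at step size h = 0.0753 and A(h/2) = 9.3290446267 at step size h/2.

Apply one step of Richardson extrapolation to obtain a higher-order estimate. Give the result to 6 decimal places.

r = 2, so 2^r = 4.
Weighted: 37.3161785068 − 9.3049479205 = 28.0112305863
Divide by 2^2 − 1 = 3.
R = 28.0112305863/3 = 9.3370768621

9.337077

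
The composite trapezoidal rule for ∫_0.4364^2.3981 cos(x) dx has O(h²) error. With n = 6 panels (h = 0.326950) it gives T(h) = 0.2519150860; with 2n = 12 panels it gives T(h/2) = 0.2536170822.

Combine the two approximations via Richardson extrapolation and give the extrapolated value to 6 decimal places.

r = 2: numerator weight 4, denominator 3.
Difference of the inputs: 0.2536170822 − 0.2519150860 = 0.0017019962
Correction (A(h/2) − A(h))/(4 − 1) = 0.0017019962/3 = 0.0005673321
R = 0.2536170822 + 0.0005673321 = 0.2541844143

0.254184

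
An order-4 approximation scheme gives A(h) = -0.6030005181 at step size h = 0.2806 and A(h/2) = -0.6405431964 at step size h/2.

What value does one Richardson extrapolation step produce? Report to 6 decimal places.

Leading term ∝ h^4; use weight 16 = 2^4.
Weighted: (-10.2486911424) − (-0.6030005181) = -9.6456906243
Denominator 16 − 1 = 15.
R = (-9.6456906243)/15 = -0.6430460416
Correction |R − A(h/2)| = 2.503e-03; gap |A(h/2) − A(h)| = 3.754e-02.

-0.643046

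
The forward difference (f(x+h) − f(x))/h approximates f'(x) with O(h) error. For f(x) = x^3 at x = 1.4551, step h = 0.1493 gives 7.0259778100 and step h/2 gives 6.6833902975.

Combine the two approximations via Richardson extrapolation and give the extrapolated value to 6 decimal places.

6.340803

Order 1 gives 2^r = 2 and 2^r − 1 = 1.
Top: 2(6.6833902975) − (7.0259778100) = 6.3408027850
Denominator 2 − 1 = 1.
R = 6.3408027850/1 = 6.3408027850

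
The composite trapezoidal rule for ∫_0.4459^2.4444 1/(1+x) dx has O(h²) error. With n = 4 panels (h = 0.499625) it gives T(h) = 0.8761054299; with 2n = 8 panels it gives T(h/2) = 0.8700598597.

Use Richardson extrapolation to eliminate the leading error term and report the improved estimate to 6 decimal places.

With r = 2 the leading error scales as h^2, so the weight is 2^2 = 4.
Weighted: 3.4802394388 − 0.8761054299 = 2.6041340089
R = 2.6041340089/3 = 0.8680446696
Shift from A(h/2): −0.0020151901.

0.868045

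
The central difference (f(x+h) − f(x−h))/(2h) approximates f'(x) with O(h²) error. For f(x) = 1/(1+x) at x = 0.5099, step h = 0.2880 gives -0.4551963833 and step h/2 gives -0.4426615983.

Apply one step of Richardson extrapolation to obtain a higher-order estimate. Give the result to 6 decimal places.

-0.438483

Method order is 2; weight 2^2 = 4.
2^2·A(h/2) = -1.7706463932; minus A(h) gives -1.3154500099.
Denominator 4 − 1 = 3.
(-1.3154500099) ÷ 3 = -0.4384833366
Correction |R − A(h/2)| = 4.178e-03; gap |A(h/2) − A(h)| = 1.253e-02.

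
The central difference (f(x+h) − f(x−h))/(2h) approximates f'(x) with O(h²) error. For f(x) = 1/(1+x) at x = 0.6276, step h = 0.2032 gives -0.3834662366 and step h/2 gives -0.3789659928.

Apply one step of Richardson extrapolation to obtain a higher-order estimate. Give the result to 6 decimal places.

-0.377466

r = 2: numerator weight 4, denominator 3.
4×(-0.3789659928) = -1.5158639712; subtract (-0.3834662366) → -1.1323977346
(-1.1323977346) ÷ 3 = -0.3774659115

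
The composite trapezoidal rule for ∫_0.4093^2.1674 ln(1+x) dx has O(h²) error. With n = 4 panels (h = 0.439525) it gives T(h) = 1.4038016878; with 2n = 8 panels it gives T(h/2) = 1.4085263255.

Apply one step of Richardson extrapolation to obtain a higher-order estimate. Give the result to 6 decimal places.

With r = 2 the leading error scales as h^2, so the weight is 2^2 = 4.
Weighted: 5.6341053020 − 1.4038016878 = 4.2303036142
Extrapolated: 4.2303036142 / 3 = 1.4101012047
Correction |R − A(h/2)| = 1.575e-03; gap |A(h/2) − A(h)| = 4.725e-03.

1.410101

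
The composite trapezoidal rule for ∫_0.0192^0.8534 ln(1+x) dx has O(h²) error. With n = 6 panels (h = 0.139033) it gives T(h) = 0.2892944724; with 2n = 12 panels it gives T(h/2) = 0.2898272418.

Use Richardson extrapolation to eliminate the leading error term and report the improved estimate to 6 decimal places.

0.290005

r = 2: numerator weight 4, denominator 3.
2^2×A(h/2) = 1.1593089672; minus A(h) gives 0.8700144948.
(4×0.2898272418 − 0.2892944724)/(4 − 1) = 0.2900048316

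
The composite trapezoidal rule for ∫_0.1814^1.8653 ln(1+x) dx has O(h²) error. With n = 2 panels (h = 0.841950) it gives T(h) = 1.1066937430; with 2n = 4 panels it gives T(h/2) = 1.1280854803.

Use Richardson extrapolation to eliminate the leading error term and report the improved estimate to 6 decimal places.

1.135216

Leading term ∝ h^2; use weight 4 = 2^2.
Top: 4(1.1280854803) − (1.1066937430) = 3.4056481782
(4 × 1.1280854803 − 1.1066937430)/(4 − 1) = 1.1352160594
Gap between inputs: 2.139e-02; correction applied: +0.0071305791.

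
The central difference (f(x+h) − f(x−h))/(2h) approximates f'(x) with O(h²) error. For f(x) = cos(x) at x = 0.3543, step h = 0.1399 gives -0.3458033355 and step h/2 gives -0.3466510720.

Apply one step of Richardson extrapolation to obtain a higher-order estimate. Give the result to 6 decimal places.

Method order is 2; weight 2^2 = 4.
Top: 4(-0.3466510720) − (-0.3458033355) = -1.0408009525
Denominator 4 − 1 = 3.
So the Richardson estimate is -0.3469336508.
Gap between inputs: 8.477e-04; correction applied: −0.0002825788.

-0.346934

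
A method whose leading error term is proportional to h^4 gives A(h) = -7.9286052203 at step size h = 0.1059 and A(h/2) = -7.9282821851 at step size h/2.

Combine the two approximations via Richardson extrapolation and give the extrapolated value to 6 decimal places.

The method has order 4: 2^4 = 16.
16·(-7.9282821851) = -126.8525149616; (-126.8525149616) − (-7.9286052203) = -118.9239097413
Divide by 2^4 − 1 = 15.
R = (-118.9239097413)/15 = -7.9282606494
Correction |R − A(h/2)| = 2.154e-05; gap |A(h/2) − A(h)| = 3.230e-04.

-7.928261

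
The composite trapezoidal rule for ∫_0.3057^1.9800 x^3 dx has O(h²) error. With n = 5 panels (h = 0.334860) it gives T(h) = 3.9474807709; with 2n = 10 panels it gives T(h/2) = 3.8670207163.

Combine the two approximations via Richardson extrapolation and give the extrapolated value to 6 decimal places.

3.840201

Error is O(h^2); halving h shrinks it by 2^2 = 4.
Weighted: 15.4680828652 − 3.9474807709 = 11.5206020943
Divide by 2^2 − 1 = 3.
R = 11.5206020943/3 = 3.8402006981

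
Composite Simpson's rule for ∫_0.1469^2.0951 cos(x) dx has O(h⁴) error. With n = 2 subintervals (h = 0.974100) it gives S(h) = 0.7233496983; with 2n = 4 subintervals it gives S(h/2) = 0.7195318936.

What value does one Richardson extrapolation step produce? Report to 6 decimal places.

0.719277

r = 4: numerator weight 16, denominator 15.
Difference of the inputs: 0.7195318936 − 0.7233496983 = -0.0038178047
Correction (A(h/2) − A(h))/(16 − 1) = (-0.0038178047)/15 = -0.0002545203
R = 0.7195318936 − 0.0002545203 = 0.7192773733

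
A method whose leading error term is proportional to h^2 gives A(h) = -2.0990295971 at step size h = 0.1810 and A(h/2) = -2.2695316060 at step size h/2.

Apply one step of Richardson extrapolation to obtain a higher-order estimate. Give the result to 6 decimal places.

-2.326366

Method order is 2; weight 2^2 = 4.
2^2 × A(h/2) = -9.0781264240; minus A(h) gives -6.9790968269.
(-6.9790968269) ÷ 3 = -2.3263656090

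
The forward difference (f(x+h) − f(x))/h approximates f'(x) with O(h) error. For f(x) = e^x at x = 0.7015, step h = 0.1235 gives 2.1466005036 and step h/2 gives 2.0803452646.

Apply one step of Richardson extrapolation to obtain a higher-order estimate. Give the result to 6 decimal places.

2.014090

r = 1, so 2^r = 2.
Weighted: 4.1606905292 − 2.1466005036 = 2.0140900256
R = 2.0140900256/1 = 2.0140900256
Correction |R − A(h/2)| = 6.626e-02; gap |A(h/2) − A(h)| = 6.626e-02.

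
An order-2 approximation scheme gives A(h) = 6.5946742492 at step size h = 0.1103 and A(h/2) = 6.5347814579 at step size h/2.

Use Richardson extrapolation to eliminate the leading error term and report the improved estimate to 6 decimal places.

6.514817

Order 2 gives 2^r = 4 and 2^r − 1 = 3.
4 × 6.5347814579 − 6.5946742492 = 19.5444515824
Denominator 4 − 1 = 3.
R = 19.5444515824/3 = 6.5148171941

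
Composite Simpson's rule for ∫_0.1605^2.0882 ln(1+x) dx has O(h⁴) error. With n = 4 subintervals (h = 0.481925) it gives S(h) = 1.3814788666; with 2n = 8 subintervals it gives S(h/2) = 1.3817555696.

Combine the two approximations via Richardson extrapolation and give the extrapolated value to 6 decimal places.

With r = 4 the leading error scales as h^4, so the weight is 2^4 = 16.
A(h/2) − A(h) = 1.3817555696 − 1.3814788666 = 0.0002767030
Divide by 2^4 − 1 = 15: 0.0002767030/15 = 0.0000184469
R = A(h/2) + (A(h/2) − A(h))/15 = 1.3817555696 + 0.0000184469 = 1.3817740165

1.381774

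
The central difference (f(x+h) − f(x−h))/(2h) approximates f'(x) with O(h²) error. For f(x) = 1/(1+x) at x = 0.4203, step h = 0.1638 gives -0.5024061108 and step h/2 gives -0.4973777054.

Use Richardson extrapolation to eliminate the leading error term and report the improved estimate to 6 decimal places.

-0.495702

With r = 2 the leading error scales as h^2, so the weight is 2^2 = 4.
4×(-0.4973777054) − (-0.5024061108) = -1.4871047108
Denominator 4 − 1 = 3.
R = (-1.4871047108)/3 = -0.4957015703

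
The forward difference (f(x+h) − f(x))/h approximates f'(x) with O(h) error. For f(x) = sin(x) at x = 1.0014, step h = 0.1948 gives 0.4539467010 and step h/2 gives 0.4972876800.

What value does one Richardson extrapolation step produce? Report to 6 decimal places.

0.540629

Method order is 1; weight 2^1 = 2.
2×0.4972876800 = 0.9945753600; 0.9945753600 − 0.4539467010 = 0.5406286590
Denominator 2 − 1 = 1.
R = 0.5406286590/1 = 0.5406286590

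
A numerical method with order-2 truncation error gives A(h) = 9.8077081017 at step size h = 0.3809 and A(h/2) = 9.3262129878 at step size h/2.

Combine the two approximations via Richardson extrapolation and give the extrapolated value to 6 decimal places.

With r = 2 the leading error scales as h^2, so the weight is 2^2 = 4.
2^2 × A(h/2) = 37.3048519512; minus A(h) gives 27.4971438495.
Divide by 2^2 − 1 = 3.
(4 × 9.3262129878 − 9.8077081017)/(4 − 1) = 9.1657146165
Gap between inputs: 4.815e-01; correction applied: −0.1604983713.

9.165715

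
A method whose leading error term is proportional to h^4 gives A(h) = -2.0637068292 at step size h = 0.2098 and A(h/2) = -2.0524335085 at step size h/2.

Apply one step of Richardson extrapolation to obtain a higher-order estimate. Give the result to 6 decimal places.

With r = 4 the leading error scales as h^4, so the weight is 2^4 = 16.
16 × (-2.0524335085) = -32.8389361360; (-32.8389361360) − (-2.0637068292) = -30.7752293068
(-30.7752293068) ÷ 15 = -2.0516819538
Shift from A(h/2): +0.0007515547.

-2.051682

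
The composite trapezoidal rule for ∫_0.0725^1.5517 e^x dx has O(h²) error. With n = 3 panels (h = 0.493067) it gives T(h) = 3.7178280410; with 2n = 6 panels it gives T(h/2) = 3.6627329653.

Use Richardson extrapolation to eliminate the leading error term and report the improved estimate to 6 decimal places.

Leading term ∝ h^2; use weight 4 = 2^2.
2^2·A(h/2) = 14.6509318612; minus A(h) gives 10.9331038202.
Denominator 4 − 1 = 3.
So the Richardson estimate is 3.6443679401.

3.644368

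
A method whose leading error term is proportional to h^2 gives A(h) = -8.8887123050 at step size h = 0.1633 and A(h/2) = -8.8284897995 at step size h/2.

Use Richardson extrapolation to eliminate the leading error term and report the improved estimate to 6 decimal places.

Error is O(h^2); halving h shrinks it by 2^2 = 4.
4*(-8.8284897995) = -35.3139591980; subtract (-8.8887123050) → -26.4252468930
Divide by 2^2 − 1 = 3.
R = (-26.4252468930)/3 = -8.8084156310
Correction |R − A(h/2)| = 2.007e-02; gap |A(h/2) − A(h)| = 6.022e-02.

-8.808416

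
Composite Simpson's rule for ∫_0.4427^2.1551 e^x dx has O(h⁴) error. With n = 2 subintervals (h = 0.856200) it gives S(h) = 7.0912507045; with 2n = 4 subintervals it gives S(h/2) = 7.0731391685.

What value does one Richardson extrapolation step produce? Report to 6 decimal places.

r = 4, so 2^r = 16.
16·7.0731391685 = 113.1702266960; subtract 7.0912507045 → 106.0789759915
Denominator 16 − 1 = 15.
Extrapolated: 106.0789759915 / 15 = 7.0719317328
Correction |R − A(h/2)| = 1.207e-03; gap |A(h/2) − A(h)| = 1.811e-02.

7.071932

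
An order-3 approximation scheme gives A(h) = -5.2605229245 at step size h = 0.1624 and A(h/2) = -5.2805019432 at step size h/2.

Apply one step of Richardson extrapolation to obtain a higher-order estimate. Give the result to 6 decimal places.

-5.283356

With r = 3 the leading error scales as h^3, so the weight is 2^3 = 8.
Difference of the inputs: -5.2805019432 − (-5.2605229245) = -0.0199790187
Correction (A(h/2) − A(h))/(8 − 1) = (-0.0199790187)/7 = -0.0028541455
R = -5.2805019432 − 0.0028541455 = -5.2833560887
Gap between inputs: 1.998e-02; correction applied: −0.0028541455.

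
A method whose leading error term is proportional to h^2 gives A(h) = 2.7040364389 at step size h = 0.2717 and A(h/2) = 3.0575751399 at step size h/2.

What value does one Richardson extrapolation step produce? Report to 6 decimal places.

3.175421

Leading term ∝ h^2; use weight 4 = 2^2.
Top: 4(3.0575751399) − (2.7040364389) = 9.5262641207
Denominator 4 − 1 = 3.
R = 9.5262641207/3 = 3.1754213736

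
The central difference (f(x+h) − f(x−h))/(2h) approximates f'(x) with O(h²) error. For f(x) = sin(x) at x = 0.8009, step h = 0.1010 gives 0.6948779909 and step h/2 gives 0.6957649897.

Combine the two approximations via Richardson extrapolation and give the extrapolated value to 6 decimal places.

Order 2 gives 2^r = 4 and 2^r − 1 = 3.
Weighted: 2.7830599588 − 0.6948779909 = 2.0881819679
Divide by 2^2 − 1 = 3.
R = 2.0881819679/3 = 0.6960606560

0.696061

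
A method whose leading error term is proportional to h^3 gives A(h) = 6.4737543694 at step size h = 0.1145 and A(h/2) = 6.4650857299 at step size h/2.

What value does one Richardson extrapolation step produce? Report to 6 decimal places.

Order 3 gives 2^r = 8 and 2^r − 1 = 7.
8 × 6.4650857299 = 51.7206858392; 51.7206858392 − 6.4737543694 = 45.2469314698
Extrapolated: 45.2469314698 / 7 = 6.4638473528

6.463847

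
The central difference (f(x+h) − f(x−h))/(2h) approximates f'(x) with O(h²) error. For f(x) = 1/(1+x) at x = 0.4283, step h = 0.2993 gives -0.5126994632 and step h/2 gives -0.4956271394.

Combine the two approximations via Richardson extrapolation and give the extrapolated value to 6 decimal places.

Leading term ∝ h^2; use weight 4 = 2^2.
Top: 4(-0.4956271394) − (-0.5126994632) = -1.4698090944
Denominator 4 − 1 = 3.
Extrapolated: (-1.4698090944) / 3 = -0.4899363648
Shift from A(h/2): +0.0056907746.

-0.489936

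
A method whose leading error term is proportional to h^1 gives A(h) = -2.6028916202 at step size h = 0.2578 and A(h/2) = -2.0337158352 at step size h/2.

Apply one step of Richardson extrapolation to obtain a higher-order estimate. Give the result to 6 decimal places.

-1.464540

The method has order 1: 2^1 = 2.
Weighted: (-4.0674316704) − (-2.6028916202) = -1.4645400502
Denominator 2 − 1 = 1.
Result: -1.4645400502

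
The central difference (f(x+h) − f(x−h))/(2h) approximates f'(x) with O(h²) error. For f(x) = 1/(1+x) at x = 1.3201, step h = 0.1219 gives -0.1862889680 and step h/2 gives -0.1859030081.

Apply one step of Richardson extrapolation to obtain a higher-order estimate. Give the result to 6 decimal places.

-0.185774

Method order is 2; weight 2^2 = 4.
4×(-0.1859030081) = -0.7436120324; subtract (-0.1862889680) → -0.5573230644
(4×(-0.1859030081) − (-0.1862889680))/(4 − 1) = -0.1857743548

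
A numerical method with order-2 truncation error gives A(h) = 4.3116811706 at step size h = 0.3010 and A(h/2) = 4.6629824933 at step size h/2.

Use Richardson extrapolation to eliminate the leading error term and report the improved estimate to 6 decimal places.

The method has order 2: 2^2 = 4.
4·4.6629824933 = 18.6519299732; 18.6519299732 − 4.3116811706 = 14.3402488026
Extrapolated: 14.3402488026 / 3 = 4.7800829342

4.780083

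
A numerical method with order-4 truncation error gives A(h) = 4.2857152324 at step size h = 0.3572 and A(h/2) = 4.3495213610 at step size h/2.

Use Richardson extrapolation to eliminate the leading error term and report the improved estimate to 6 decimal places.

4.353775

Error is O(h^4); halving h shrinks it by 2^4 = 16.
Top: 16(4.3495213610) − (4.2857152324) = 65.3066265436
(16·4.3495213610 − 4.2857152324)/(16 − 1) = 4.3537751029
Gap between inputs: 6.381e-02; correction applied: +0.0042537419.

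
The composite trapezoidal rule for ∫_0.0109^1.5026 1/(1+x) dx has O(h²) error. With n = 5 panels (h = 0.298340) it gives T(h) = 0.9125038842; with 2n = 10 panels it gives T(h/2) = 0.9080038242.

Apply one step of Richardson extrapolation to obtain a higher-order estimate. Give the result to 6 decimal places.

Error is O(h^2); halving h shrinks it by 2^2 = 4.
4 × 0.9080038242 = 3.6320152968; 3.6320152968 − 0.9125038842 = 2.7195114126
Denominator 4 − 1 = 3.
So the Richardson estimate is 0.9065038042.
Gap between inputs: 4.500e-03; correction applied: −0.0015000200.

0.906504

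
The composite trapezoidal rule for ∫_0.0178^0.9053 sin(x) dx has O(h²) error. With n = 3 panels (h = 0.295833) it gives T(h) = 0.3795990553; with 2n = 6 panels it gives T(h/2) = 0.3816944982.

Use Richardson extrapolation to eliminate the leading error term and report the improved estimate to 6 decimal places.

Leading term ∝ h^2; use weight 4 = 2^2.
Weighted: 1.5267779928 − 0.3795990553 = 1.1471789375
Extrapolated: 1.1471789375 / 3 = 0.3823929792

0.382393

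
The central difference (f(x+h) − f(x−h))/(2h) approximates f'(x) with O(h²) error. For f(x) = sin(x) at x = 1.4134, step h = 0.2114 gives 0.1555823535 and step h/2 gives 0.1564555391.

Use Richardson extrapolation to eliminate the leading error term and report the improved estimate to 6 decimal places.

With r = 2 the leading error scales as h^2, so the weight is 2^2 = 4.
Numerator 4·A(h/2) − A(h) = 4·0.1564555391 − 0.1555823535 = 0.4702398029
Divide by 2^2 − 1 = 3.
Extrapolated: 0.4702398029 / 3 = 0.1567466010

0.156747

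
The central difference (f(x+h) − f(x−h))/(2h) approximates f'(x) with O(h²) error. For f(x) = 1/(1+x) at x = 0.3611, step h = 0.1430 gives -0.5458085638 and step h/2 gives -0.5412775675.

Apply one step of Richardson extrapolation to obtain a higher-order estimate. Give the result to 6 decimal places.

-0.539767

r = 2: numerator weight 4, denominator 3.
4×(-0.5412775675) − (-0.5458085638) = -1.6193017062
(-1.6193017062) ÷ 3 = -0.5397672354
Correction |R − A(h/2)| = 1.510e-03; gap |A(h/2) − A(h)| = 4.531e-03.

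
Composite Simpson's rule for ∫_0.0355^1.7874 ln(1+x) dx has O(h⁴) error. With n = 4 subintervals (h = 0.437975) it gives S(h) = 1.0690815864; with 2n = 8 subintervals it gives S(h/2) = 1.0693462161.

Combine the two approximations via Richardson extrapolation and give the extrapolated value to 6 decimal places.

1.069364

r = 4: numerator weight 16, denominator 15.
Weighted: 17.1095394576 − 1.0690815864 = 16.0404578712
R = 16.0404578712/15 = 1.0693638581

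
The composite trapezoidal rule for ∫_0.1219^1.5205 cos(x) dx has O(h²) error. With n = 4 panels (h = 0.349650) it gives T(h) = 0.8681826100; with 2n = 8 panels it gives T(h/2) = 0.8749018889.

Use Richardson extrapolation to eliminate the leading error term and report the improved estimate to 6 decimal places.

0.877142

r = 2, so 2^r = 4.
4×0.8749018889 = 3.4996075556; subtract 0.8681826100 → 2.6314249456
(4×0.8749018889 − 0.8681826100)/(4 − 1) = 0.8771416485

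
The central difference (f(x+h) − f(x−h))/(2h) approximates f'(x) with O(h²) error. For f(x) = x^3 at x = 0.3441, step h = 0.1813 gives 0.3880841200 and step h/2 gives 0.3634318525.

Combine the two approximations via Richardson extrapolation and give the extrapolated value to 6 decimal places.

0.355214

Order 2 gives 2^r = 4 and 2^r − 1 = 3.
4 × 0.3634318525 − 0.3880841200 = 1.0656432900
Denominator 4 − 1 = 3.
So the Richardson estimate is 0.3552144300.
Shift from A(h/2): −0.0082174225.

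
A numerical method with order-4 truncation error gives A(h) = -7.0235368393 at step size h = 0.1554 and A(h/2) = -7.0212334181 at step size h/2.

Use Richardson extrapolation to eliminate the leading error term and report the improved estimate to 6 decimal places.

Order 4 gives 2^r = 16 and 2^r − 1 = 15.
16 × (-7.0212334181) − (-7.0235368393) = -105.3161978503
Divide by 2^4 − 1 = 15.
So the Richardson estimate is -7.0210798567.
Shift from A(h/2): +0.0001535614.

-7.021080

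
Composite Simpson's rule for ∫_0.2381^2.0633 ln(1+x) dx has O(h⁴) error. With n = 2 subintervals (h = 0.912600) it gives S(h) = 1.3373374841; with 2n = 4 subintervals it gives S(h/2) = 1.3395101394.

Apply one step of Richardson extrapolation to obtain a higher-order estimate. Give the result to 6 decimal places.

1.339655

With r = 4 the leading error scales as h^4, so the weight is 2^4 = 16.
Top: 16(1.3395101394) − (1.3373374841) = 20.0948247463
20.0948247463 ÷ 15 = 1.3396549831
Shift from A(h/2): +0.0001448437.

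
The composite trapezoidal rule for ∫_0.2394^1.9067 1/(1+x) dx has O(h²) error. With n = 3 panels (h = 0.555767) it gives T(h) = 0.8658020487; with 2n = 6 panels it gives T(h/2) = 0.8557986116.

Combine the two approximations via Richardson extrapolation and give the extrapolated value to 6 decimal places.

Order 2 gives 2^r = 4 and 2^r − 1 = 3.
A(h/2) − A(h) = 0.8557986116 − 0.8658020487 = -0.0100034371
Divide by 2^2 − 1 = 3: (-0.0100034371)/3 = -0.0033344790
R = 0.8557986116 − 0.0033344790 = 0.8524641326
Correction |R − A(h/2)| = 3.334e-03; gap |A(h/2) − A(h)| = 1.000e-02.

0.852464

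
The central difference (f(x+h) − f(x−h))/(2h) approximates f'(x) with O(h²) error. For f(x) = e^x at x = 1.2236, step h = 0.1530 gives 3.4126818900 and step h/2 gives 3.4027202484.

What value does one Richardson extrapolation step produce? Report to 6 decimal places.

3.399400

r = 2, so 2^r = 4.
Difference of the inputs: 3.4027202484 − 3.4126818900 = -0.0099616416
Divide by 2^2 − 1 = 3: (-0.0099616416)/3 = -0.0033205472
R = A(h/2) + (A(h/2) − A(h))/3 = 3.4027202484 − 0.0033205472 = 3.3993997012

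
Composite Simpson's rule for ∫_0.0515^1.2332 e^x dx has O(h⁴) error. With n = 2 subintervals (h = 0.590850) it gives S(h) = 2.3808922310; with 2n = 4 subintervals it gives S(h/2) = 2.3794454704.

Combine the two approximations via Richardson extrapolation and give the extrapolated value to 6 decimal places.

2.379349

Leading term ∝ h^4; use weight 16 = 2^4.
Top: 16(2.3794454704) − (2.3808922310) = 35.6902352954
Denominator 16 − 1 = 15.
Result: 2.3793490197
Correction |R − A(h/2)| = 9.645e-05; gap |A(h/2) − A(h)| = 1.447e-03.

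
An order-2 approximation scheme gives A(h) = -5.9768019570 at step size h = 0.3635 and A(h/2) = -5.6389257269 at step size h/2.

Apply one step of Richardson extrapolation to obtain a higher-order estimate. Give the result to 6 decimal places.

r = 2: numerator weight 4, denominator 3.
4*(-5.6389257269) = -22.5557029076; (-22.5557029076) − (-5.9768019570) = -16.5789009506
(4*(-5.6389257269) − (-5.9768019570))/(4 − 1) = -5.5263003169
Gap between inputs: 3.379e-01; correction applied: +0.1126254100.

-5.526300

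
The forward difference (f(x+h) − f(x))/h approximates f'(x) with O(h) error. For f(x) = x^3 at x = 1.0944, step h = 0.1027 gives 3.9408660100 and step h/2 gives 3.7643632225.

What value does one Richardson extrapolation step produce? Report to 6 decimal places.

Error is O(h^1); halving h shrinks it by 2^1 = 2.
Top: 2(3.7643632225) − (3.9408660100) = 3.5878604350
(2*3.7643632225 − 3.9408660100)/(2 − 1) = 3.5878604350

3.587860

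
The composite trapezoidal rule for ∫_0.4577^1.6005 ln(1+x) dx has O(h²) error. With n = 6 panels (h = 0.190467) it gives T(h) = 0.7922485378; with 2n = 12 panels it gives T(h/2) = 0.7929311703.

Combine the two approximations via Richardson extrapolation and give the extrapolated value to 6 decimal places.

0.793159

Order 2 gives 2^r = 4 and 2^r − 1 = 3.
Weighted: 3.1717246812 − 0.7922485378 = 2.3794761434
R = 2.3794761434/3 = 0.7931587145
Correction |R − A(h/2)| = 2.275e-04; gap |A(h/2) − A(h)| = 6.826e-04.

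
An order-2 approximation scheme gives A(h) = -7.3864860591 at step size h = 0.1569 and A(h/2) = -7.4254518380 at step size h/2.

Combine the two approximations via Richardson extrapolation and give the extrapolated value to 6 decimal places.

-7.438440

With r = 2 the leading error scales as h^2, so the weight is 2^2 = 4.
Numerator 4×A(h/2) − A(h) = 4×(-7.4254518380) − (-7.3864860591) = -22.3153212929
Extrapolated: (-22.3153212929) / 3 = -7.4384404310
Gap between inputs: 3.897e-02; correction applied: −0.0129885930.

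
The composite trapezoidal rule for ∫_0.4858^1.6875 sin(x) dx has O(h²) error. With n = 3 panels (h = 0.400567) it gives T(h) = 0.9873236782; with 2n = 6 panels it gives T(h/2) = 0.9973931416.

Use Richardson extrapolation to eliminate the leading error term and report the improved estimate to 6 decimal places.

The method has order 2: 2^2 = 4.
Difference of the inputs: 0.9973931416 − 0.9873236782 = 0.0100694634
Correction (A(h/2) − A(h))/(4 − 1) = 0.0100694634/3 = 0.0033564878
R = A(h/2) + (A(h/2) − A(h))/3 = 0.9973931416 + 0.0033564878 = 1.0007496294
Correction |R − A(h/2)| = 3.356e-03; gap |A(h/2) − A(h)| = 1.007e-02.

1.000750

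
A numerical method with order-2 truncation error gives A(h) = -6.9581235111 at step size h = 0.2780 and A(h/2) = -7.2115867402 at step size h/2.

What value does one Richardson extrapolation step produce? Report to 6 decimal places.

r = 2: numerator weight 4, denominator 3.
4 × (-7.2115867402) = -28.8463469608; subtract (-6.9581235111) → -21.8882234497
Divide by 2^2 − 1 = 3.
Extrapolated: (-21.8882234497) / 3 = -7.2960744832

-7.296074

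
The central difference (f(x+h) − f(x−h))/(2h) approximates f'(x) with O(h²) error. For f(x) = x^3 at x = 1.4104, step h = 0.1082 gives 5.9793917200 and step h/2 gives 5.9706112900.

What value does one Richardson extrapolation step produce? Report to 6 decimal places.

5.967684

Method order is 2; weight 2^2 = 4.
4*5.9706112900 − 5.9793917200 = 17.9030534400
Divide by 2^2 − 1 = 3.
So the Richardson estimate is 5.9676844800.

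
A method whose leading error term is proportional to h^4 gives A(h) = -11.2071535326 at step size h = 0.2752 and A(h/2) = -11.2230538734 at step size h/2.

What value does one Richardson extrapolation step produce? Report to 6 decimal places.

-11.224114

Order 4 gives 2^r = 16 and 2^r − 1 = 15.
16 × (-11.2230538734) = -179.5688619744; subtract (-11.2071535326) → -168.3617084418
(-168.3617084418) ÷ 15 = -11.2241138961
Gap between inputs: 1.590e-02; correction applied: −0.0010600227.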